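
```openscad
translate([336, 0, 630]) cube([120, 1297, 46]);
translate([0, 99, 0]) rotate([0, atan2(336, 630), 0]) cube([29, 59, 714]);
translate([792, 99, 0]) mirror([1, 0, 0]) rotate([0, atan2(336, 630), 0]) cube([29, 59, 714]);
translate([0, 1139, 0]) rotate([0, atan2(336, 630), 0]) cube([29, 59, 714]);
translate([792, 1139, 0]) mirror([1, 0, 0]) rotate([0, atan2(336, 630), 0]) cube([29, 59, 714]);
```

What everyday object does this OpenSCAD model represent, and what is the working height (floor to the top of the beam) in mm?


A sawhorse. The overall height is 676 mm.

A beam across two mirrored pairs of raked legs — a sawhorse. The beam's underside is at z = 630 (matching the legs' vertical rise in atan2(336, 630)) and the beam is 46 mm tall, so its top is at 630 + 46 = 676 mm. The raked legs top out at the beam's underside, so that is the highest point.


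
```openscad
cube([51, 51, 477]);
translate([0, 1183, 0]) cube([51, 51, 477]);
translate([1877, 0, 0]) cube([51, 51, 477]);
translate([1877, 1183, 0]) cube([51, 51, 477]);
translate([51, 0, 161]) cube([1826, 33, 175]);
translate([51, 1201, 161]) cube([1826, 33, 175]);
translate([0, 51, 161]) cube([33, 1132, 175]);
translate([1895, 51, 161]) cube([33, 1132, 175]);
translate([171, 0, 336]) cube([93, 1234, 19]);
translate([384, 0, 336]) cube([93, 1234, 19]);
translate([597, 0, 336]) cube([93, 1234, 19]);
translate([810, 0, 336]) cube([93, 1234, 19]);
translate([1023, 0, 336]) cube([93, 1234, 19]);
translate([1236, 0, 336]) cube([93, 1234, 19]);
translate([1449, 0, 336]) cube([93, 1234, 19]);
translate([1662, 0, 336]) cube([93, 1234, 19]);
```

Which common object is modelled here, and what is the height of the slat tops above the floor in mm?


A bed frame. The slat-top height is 355 mm.

Four posts, four rails, and a row of slats — a bed frame. Slats sit on the rails at z = 161 + 175 = 336; with slat thickness 19, the top is 355 mm.


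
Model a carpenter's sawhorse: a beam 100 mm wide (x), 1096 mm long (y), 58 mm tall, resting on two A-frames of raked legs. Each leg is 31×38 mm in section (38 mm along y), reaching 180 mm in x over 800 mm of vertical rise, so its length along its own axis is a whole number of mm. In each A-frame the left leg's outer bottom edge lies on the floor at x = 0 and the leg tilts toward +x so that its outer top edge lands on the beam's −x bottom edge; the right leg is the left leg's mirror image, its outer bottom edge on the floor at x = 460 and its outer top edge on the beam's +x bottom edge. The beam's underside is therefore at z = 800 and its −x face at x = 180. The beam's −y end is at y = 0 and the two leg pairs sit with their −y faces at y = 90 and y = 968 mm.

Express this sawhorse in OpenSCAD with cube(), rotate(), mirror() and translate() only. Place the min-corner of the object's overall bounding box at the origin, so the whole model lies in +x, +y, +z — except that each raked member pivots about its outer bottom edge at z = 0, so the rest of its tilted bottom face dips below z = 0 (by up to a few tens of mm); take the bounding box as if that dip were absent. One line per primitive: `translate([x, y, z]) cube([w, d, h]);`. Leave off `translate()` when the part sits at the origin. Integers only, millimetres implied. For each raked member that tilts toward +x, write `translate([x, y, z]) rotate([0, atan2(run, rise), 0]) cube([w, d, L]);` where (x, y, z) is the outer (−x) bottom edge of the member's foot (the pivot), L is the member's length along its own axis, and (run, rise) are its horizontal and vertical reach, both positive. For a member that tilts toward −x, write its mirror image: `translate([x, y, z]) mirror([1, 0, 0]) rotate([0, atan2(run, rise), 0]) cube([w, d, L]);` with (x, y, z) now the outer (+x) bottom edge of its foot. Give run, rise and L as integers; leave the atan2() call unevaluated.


translate([180, 0, 800]) cube([100, 1096, 58]);
translate([0, 90, 0]) rotate([0, atan2(180, 800), 0]) cube([31, 38, 820]);
translate([460, 90, 0]) mirror([1, 0, 0]) rotate([0, atan2(180, 800), 0]) cube([31, 38, 820]);
translate([0, 968, 0]) rotate([0, atan2(180, 800), 0]) cube([31, 38, 820]);
translate([460, 968, 0]) mirror([1, 0, 0]) rotate([0, atan2(180, 800), 0]) cube([31, 38, 820]);


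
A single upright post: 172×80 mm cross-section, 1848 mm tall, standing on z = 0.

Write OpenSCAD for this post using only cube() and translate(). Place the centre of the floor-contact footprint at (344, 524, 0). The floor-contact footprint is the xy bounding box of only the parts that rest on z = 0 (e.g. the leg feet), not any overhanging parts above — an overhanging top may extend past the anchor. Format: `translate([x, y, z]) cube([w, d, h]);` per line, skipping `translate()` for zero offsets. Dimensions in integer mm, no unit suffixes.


translate([258, 484, 0]) cube([172, 80, 1848]);


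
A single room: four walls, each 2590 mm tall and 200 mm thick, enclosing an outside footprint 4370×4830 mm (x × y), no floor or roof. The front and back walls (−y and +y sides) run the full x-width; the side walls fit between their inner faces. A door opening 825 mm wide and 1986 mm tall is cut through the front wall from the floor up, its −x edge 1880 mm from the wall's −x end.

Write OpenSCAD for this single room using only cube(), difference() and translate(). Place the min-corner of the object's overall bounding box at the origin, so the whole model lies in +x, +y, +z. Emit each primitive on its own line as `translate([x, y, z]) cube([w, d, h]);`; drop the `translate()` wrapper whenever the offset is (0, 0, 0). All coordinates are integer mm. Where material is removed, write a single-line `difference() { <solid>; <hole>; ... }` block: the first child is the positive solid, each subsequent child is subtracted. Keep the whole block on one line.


difference() { cube([4370, 200, 2590]); translate([1880, 0, 0]) cube([825, 200, 1986]); }
translate([0, 4630, 0]) cube([4370, 200, 2590]);
translate([0, 200, 0]) cube([200, 4430, 2590]);
translate([4170, 200, 0]) cube([200, 4430, 2590]);


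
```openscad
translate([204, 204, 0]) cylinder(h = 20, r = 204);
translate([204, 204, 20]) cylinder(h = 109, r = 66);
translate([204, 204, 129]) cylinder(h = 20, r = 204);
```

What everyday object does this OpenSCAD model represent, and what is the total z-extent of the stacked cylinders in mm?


A spool. The overall height is 149 mm.

Three coaxial cylinders, large–small–large — a spool. Two 20 mm flanges and a 109 mm core give 20 + 109 + 20 = 149 mm.


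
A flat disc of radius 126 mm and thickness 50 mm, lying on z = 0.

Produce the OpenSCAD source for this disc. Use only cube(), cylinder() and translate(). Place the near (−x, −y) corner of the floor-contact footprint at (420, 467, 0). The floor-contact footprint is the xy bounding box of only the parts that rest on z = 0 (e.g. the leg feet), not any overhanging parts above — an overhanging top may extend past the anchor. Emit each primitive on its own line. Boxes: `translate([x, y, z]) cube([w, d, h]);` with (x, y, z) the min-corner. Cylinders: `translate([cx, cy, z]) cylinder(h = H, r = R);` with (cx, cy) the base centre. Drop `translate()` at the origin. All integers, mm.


translate([546, 593, 0]) cylinder(h = 50, r = 126);


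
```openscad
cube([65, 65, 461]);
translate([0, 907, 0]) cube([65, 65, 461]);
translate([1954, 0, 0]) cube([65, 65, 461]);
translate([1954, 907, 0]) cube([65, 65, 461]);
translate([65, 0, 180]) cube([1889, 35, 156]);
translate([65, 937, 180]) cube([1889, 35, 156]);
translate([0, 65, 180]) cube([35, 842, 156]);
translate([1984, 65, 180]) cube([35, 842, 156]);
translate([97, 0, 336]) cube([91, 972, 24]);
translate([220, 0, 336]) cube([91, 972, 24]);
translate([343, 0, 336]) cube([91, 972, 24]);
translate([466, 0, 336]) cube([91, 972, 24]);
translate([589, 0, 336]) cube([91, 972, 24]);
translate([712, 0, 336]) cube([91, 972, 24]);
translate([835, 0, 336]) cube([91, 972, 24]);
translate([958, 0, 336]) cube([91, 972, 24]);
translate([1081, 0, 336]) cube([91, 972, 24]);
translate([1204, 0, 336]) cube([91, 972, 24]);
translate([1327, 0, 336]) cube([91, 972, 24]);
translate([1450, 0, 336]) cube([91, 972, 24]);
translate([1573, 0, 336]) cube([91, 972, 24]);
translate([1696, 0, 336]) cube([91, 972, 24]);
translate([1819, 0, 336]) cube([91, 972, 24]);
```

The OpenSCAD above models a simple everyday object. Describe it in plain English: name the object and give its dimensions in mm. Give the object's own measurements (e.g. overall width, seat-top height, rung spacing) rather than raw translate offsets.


A bed frame 2019 mm long (x) by 972 mm wide (y). Four 65×65 mm corner posts, 461 mm tall, at the corners of the footprint. Four rails of 35 mm thickness and 156 mm height run between adjacent posts with their undersides at z = 180 mm, their outer faces flush with the outside of the frame (the two x-running rails run between the posts' inner faces; the two y-running rails run between the posts' inner faces). 15 slats, each 91 mm wide (x) and 24 mm thick, lie across the top of the two x-running rails, running the full 972 mm width of the frame in y; along x they sit between the end posts with a 32 mm gap after the −x posts and between neighbouring slats, leaving 44 mm before the +x posts.


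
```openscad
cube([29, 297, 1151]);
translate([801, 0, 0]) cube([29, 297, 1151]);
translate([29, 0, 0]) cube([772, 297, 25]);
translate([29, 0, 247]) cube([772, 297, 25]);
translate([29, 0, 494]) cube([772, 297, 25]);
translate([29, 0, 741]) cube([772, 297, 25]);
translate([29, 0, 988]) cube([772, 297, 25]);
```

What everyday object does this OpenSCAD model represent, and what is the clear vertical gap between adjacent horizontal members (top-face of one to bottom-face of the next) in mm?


A bookshelf. The clear shelf gap is 222 mm.

Two tall side panels with 5 horizontal boards between them — a bookshelf. The first two shelf undersides are at z = 0 and z = 247; with shelf thickness 25, the clear gap is 247 − 0 − 25 = 222 mm.


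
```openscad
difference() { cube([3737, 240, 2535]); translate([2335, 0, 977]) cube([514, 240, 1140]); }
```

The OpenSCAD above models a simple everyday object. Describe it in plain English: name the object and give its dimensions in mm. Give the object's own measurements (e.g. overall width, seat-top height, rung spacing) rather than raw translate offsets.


A wall 3737 mm long (x), 240 mm thick (y), 2535 mm tall, with a rectangular window opening cut through it. The opening is 514 mm wide and 1140 mm tall; its sill is at z = 977 mm and its near (−x) edge is 2335 mm from the wall's −x end. The opening passes through the full wall thickness.


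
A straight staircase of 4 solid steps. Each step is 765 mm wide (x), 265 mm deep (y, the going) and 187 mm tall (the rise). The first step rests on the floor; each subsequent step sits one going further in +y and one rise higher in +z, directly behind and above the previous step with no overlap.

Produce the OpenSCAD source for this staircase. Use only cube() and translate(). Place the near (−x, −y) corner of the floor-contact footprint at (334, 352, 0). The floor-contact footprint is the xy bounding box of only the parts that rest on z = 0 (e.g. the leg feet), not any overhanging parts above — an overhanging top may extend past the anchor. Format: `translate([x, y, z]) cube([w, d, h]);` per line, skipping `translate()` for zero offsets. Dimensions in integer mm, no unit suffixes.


translate([334, 352, 0]) cube([765, 265, 187]);
translate([334, 617, 187]) cube([765, 265, 187]);
translate([334, 882, 374]) cube([765, 265, 187]);
translate([334, 1147, 561]) cube([765, 265, 187]);


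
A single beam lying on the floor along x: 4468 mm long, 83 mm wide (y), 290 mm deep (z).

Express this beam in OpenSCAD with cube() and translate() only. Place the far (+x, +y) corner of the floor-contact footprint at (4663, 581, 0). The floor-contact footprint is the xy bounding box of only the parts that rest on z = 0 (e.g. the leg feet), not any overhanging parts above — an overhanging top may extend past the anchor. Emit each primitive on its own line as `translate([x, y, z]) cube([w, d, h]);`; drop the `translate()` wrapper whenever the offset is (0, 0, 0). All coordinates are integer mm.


translate([195, 498, 0]) cube([4468, 83, 290]);


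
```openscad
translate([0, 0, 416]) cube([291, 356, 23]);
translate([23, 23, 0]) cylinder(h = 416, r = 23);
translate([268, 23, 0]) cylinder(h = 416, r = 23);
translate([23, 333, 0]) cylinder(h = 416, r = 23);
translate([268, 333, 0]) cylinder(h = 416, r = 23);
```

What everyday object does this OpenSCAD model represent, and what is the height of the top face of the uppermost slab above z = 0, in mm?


A stool. The seat height is 439 mm.

A 291×356×23 slab at z = 416 on four corner cylinders — a stool. The seat top is 416 + 23 = 439 mm.


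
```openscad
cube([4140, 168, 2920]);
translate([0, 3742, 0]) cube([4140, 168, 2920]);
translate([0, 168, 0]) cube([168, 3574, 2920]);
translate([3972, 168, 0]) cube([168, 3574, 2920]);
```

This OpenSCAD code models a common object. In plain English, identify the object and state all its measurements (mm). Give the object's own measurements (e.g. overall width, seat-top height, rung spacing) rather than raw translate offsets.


The wall frame of a small rectangular building: four walls, each 2920 mm tall and 168 mm thick, enclosing a footprint 4140 mm (x) by 3910 mm (y) outside-to-outside, with no floor or roof. The front and back walls (the −y and +y sides) span the full width; the two side walls fit between them.


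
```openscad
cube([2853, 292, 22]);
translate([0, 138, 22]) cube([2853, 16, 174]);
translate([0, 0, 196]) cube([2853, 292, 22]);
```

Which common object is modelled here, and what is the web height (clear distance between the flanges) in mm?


An I-beam. The web height is 174 mm.

Two wide flanges with a thin centred web — an I-beam. Overall 218 mm minus two 22 mm flanges gives a web of 218 − 2·22 = 174 mm.


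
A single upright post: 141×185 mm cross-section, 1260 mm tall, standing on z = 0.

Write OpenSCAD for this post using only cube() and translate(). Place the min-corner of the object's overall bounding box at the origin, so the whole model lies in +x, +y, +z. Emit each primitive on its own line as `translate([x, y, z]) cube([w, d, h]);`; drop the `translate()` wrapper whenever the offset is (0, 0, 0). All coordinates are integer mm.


cube([141, 185, 1260]);


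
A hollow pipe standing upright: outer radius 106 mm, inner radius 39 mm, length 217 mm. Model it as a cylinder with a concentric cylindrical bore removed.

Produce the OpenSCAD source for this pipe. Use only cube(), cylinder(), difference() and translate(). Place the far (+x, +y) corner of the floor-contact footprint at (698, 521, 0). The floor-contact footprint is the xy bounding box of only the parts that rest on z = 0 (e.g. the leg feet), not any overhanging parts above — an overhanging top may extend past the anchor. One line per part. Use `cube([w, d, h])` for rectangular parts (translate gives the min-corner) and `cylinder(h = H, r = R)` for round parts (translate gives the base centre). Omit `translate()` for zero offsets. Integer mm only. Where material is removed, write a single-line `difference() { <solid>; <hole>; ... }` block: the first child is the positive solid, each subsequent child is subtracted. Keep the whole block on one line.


difference() { translate([592, 415, 0]) cylinder(h = 217, r = 106); translate([592, 415, 0]) cylinder(h = 217, r = 39); }


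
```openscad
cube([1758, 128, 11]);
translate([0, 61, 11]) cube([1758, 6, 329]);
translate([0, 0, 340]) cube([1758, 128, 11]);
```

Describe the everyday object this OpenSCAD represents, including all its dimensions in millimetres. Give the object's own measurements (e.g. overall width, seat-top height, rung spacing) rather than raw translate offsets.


An I-beam lying along x, 1758 mm long. Overall section height 351 mm. Two flanges 128 mm wide (y) and 11 mm thick, one on the floor and one at the top; a web 6 mm thick runs between them, centred on the flange width.


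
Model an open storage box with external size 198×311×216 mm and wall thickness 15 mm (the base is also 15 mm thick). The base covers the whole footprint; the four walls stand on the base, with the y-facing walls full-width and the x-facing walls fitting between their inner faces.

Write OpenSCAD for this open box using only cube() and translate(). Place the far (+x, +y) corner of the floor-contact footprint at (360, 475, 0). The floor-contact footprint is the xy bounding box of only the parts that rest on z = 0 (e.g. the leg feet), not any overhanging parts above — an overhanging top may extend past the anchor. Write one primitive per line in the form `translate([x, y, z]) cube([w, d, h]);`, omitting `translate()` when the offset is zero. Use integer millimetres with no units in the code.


translate([162, 164, 0]) cube([198, 311, 15]);
translate([162, 164, 15]) cube([198, 15, 201]);
translate([162, 460, 15]) cube([198, 15, 201]);
translate([162, 179, 15]) cube([15, 281, 201]);
translate([345, 179, 15]) cube([15, 281, 201]);


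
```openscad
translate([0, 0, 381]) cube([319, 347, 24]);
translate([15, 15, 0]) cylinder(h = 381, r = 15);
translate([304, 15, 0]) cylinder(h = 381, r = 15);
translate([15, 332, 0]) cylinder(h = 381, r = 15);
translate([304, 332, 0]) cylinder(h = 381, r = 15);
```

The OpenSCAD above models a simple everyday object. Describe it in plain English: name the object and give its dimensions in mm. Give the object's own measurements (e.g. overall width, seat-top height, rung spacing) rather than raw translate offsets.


A simple wooden stool: a rectangular seat 319 mm (x) by 347 mm (y), 24 mm thick, top face at z = 405 mm, on four round legs, each 30 mm in diameter. The legs rest on z = 0, each leg's axis is inset half a diameter from the nearest pair of seat edges (so the leg's bounding box is flush with the corner).


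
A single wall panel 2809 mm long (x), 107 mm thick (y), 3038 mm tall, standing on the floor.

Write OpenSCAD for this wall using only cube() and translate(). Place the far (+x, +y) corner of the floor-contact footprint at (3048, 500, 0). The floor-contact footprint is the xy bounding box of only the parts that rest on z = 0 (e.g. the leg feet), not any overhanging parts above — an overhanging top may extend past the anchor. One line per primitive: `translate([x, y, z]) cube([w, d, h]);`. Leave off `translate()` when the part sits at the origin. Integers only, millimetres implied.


translate([239, 393, 0]) cube([2809, 107, 3038]);


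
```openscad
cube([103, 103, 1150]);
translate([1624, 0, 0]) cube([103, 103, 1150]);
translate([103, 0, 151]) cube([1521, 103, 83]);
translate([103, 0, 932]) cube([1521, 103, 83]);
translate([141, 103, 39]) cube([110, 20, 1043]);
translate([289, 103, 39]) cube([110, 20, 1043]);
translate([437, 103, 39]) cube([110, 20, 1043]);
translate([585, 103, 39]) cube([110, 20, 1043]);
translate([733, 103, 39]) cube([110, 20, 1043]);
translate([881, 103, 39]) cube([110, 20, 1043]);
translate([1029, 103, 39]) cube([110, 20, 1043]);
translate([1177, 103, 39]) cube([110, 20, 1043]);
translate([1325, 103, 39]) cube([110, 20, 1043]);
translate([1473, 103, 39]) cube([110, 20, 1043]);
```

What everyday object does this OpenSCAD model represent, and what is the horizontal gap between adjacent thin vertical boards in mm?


A fence section. The picket gap is 38 mm.

Two posts, two rails, 10 pickets — a fence section. Span 1521 mm holds 10 pickets of 110 mm with 11 equal gaps: ⌊(1521 − 10·110) / 11⌋ = 38 mm.


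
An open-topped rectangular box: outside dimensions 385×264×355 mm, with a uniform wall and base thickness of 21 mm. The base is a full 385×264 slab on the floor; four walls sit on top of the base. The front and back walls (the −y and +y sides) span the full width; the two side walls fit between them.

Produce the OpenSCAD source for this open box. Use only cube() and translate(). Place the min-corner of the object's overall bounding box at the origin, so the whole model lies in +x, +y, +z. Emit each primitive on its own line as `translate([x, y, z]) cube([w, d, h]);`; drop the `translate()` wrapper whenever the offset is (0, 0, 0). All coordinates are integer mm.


cube([385, 264, 21]);
translate([0, 0, 21]) cube([385, 21, 334]);
translate([0, 243, 21]) cube([385, 21, 334]);
translate([0, 21, 21]) cube([21, 222, 334]);
translate([364, 21, 21]) cube([21, 222, 334]);


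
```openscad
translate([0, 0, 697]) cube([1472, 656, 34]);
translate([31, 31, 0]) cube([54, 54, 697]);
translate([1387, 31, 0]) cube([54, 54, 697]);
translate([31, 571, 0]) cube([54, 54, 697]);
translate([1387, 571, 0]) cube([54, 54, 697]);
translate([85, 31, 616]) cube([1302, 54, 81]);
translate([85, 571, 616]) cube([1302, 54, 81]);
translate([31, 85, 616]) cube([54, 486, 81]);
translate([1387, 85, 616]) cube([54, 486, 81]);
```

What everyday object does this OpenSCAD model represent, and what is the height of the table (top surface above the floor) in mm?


A table. The table height is 731 mm.

A 1472×656×34 slab sits at z = 697 on four 54 mm square posts — a table. The top surface is at 697 + 34 = 731 mm.


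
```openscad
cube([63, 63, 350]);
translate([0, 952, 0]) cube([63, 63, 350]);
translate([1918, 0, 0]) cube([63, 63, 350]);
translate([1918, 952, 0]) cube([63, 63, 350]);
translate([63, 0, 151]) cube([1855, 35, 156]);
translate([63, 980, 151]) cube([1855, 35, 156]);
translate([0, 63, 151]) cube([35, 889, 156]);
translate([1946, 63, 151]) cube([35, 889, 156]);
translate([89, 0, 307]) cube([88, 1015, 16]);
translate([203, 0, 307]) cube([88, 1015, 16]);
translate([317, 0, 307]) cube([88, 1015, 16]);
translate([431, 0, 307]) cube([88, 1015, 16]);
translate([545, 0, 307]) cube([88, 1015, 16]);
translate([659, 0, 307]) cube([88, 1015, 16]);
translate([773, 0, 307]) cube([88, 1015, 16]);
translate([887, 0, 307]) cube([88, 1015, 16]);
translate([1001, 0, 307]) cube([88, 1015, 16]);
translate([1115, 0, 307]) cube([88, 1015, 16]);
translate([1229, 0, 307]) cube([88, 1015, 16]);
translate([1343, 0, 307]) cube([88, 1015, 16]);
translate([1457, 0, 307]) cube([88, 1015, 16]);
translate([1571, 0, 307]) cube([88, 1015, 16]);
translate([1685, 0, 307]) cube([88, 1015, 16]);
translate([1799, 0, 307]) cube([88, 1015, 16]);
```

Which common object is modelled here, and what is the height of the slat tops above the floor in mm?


A bed frame. The slat-top height is 323 mm.

Four posts, four rails, and a row of slats — a bed frame. Slats sit on the rails at z = 151 + 156 = 307; with slat thickness 16, the top is 323 mm.


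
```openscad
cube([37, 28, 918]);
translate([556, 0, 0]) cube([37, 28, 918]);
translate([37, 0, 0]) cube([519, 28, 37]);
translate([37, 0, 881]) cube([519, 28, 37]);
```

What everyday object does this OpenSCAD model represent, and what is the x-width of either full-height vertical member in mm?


A picture frame. The border width is 37 mm.

Four thin pieces enclosing a rectangular opening — a picture frame. The two full-height stiles are 918 mm tall; the top rail sits at z = 881 and is 37 mm tall, so the border above the opening is 918 − 881 = 37 mm, matching the stile x-width.


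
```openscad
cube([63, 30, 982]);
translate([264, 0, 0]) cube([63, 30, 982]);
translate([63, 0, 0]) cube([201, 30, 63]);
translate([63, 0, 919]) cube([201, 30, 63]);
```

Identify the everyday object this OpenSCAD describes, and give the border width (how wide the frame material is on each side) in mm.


A picture frame. The border width is 63 mm.

Four thin pieces enclosing a rectangular opening — a picture frame. The two full-height stiles are 982 mm tall; the top rail sits at z = 919 and is 63 mm tall, so the border above the opening is 982 − 919 = 63 mm, matching the stile x-width.


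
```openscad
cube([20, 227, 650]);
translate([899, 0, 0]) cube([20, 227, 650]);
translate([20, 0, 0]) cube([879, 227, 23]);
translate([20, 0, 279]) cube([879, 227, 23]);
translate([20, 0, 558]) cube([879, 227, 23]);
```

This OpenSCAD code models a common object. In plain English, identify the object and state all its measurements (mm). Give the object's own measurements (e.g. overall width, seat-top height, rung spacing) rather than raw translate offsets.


An open bookshelf. Two side panels, each 20 mm thick, 227 mm deep and 650 mm tall, stand 919 mm apart (outside-to-outside). Between them sit 3 shelves, each 23 mm thick and 227 mm deep, spanning the full gap between the sides. The bottom shelf rests on the floor (its underside at z = 0) and the clear gap between one shelf's top and the next shelf's underside is 256 mm.


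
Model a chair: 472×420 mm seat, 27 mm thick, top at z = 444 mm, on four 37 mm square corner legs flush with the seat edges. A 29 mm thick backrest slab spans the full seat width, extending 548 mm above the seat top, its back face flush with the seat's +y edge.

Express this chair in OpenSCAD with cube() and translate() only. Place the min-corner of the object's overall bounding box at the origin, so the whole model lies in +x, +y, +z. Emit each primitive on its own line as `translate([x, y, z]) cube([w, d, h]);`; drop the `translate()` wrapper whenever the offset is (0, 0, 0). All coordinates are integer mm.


// leg_h = 444 - 27 = 417
translate([0, 0, 417]) cube([472, 420, 27]);
cube([37, 37, 417]);
translate([435, 0, 0]) cube([37, 37, 417]);
translate([0, 383, 0]) cube([37, 37, 417]);
translate([435, 383, 0]) cube([37, 37, 417]);
translate([0, 391, 444]) cube([472, 29, 548]);


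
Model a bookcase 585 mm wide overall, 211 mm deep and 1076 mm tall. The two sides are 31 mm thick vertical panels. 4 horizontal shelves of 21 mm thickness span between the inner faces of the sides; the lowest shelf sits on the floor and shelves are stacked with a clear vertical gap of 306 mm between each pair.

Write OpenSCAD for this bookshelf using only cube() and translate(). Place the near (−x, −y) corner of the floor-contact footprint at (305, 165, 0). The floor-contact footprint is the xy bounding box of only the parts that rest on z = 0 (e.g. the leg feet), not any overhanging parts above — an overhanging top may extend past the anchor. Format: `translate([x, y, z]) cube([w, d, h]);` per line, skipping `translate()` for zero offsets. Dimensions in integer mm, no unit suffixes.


translate([305, 165, 0]) cube([31, 211, 1076]);
translate([859, 165, 0]) cube([31, 211, 1076]);
translate([336, 165, 0]) cube([523, 211, 21]);
translate([336, 165, 327]) cube([523, 211, 21]);
translate([336, 165, 654]) cube([523, 211, 21]);
translate([336, 165, 981]) cube([523, 211, 21]);


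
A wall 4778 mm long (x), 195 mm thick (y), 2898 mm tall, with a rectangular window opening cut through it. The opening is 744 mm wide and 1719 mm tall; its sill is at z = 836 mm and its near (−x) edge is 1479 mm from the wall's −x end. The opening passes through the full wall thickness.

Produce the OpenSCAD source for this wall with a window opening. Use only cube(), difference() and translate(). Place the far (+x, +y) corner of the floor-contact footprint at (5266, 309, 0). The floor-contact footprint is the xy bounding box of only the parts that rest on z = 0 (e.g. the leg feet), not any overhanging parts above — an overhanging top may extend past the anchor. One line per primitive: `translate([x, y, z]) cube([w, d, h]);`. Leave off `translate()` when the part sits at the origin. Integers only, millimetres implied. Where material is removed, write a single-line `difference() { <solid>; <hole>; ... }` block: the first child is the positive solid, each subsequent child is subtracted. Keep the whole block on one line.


difference() { translate([488, 114, 0]) cube([4778, 195, 2898]); translate([1967, 114, 836]) cube([744, 195, 1719]); }


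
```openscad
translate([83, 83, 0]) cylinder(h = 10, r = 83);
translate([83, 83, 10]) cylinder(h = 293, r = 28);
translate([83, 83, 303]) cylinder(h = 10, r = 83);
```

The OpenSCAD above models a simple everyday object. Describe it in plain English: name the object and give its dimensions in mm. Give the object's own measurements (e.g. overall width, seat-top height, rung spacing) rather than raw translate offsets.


A spool: two coaxial disc flanges of radius 83 mm and thickness 10 mm, joined by a core cylinder of radius 28 mm and height 293 mm. The lower flange rests on z = 0 and the three cylinders share a vertical axis.


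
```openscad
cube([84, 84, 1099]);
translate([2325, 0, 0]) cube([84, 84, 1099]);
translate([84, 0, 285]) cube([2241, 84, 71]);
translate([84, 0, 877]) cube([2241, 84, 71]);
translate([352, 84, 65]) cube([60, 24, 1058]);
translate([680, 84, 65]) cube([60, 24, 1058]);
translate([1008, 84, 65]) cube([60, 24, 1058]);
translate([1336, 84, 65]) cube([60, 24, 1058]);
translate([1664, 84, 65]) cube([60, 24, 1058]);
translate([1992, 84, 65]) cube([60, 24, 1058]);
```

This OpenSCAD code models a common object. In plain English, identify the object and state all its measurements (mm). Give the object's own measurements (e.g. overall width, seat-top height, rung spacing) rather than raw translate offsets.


A fence section. Two 84×84 mm posts, 1099 mm tall, stand on the floor with a clear span of 2241 mm between their inner faces. Two horizontal rails of 84×71 mm section span the gap between the posts with their undersides at z = 285 mm and z = 877 mm, flush with the posts' −y face. 6 pickets, each 60 mm wide, 24 mm thick and 1058 mm tall, are fixed to the +y face of the rails with their bottoms at z = 65 mm, spaced across the span with a 268 mm gap after the −x post and between neighbouring pickets, with 273 mm left before the +x post.


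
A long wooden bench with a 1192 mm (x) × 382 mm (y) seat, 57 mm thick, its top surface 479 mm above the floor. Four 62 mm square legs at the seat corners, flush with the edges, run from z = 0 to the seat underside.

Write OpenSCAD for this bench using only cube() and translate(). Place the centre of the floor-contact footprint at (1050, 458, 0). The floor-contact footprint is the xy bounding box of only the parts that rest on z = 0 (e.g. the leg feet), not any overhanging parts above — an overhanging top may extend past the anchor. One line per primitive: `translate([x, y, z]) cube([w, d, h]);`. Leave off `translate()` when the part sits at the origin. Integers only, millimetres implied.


translate([454, 267, 422]) cube([1192, 382, 57]);
translate([454, 267, 0]) cube([62, 62, 422]);
translate([454, 587, 0]) cube([62, 62, 422]);
translate([1584, 267, 0]) cube([62, 62, 422]);
translate([1584, 587, 0]) cube([62, 62, 422]);


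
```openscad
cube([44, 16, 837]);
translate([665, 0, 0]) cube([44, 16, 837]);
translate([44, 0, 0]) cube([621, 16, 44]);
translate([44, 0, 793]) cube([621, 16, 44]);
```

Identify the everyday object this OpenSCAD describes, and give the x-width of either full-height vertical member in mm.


A picture frame. The border width is 44 mm.

Four thin pieces enclosing a rectangular opening — a picture frame. The two full-height stiles are 837 mm tall; the top rail sits at z = 793 and is 44 mm tall, so the border above the opening is 837 − 793 = 44 mm, matching the stile x-width.


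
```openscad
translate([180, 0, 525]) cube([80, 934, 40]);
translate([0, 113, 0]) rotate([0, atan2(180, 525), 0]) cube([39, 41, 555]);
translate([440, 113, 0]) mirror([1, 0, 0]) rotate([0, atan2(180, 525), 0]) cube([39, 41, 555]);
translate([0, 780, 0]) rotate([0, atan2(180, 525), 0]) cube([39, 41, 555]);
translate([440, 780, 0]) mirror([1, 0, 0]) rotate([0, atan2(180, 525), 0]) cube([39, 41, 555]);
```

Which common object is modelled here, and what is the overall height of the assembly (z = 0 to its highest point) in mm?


A sawhorse. The overall height is 565 mm.

A beam across two mirrored pairs of raked legs — a sawhorse. The beam's underside is at z = 525 (matching the legs' vertical rise in atan2(180, 525)) and the beam is 40 mm tall, so its top is at 525 + 40 = 565 mm. The raked legs top out at the beam's underside, so that is the highest point.


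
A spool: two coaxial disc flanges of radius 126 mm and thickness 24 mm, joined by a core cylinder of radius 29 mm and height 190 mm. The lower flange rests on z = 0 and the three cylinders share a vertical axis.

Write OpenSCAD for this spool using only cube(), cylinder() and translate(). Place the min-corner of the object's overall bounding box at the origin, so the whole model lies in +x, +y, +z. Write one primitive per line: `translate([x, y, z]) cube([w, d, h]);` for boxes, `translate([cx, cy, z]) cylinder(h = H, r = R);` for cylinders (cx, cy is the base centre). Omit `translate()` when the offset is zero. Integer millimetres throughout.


translate([126, 126, 0]) cylinder(h = 24, r = 126);
translate([126, 126, 24]) cylinder(h = 190, r = 29);
translate([126, 126, 214]) cylinder(h = 24, r = 126);


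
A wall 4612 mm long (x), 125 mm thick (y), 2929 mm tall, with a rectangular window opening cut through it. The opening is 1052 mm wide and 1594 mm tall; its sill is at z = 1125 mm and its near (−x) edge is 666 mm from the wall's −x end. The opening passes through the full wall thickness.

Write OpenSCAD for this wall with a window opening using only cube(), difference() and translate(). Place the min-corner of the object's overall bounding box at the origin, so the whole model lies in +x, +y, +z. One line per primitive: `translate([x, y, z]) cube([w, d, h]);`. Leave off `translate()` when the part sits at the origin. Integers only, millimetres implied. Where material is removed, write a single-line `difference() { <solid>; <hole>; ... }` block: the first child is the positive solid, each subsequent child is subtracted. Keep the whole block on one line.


difference() { cube([4612, 125, 2929]); translate([666, 0, 1125]) cube([1052, 125, 1594]); }


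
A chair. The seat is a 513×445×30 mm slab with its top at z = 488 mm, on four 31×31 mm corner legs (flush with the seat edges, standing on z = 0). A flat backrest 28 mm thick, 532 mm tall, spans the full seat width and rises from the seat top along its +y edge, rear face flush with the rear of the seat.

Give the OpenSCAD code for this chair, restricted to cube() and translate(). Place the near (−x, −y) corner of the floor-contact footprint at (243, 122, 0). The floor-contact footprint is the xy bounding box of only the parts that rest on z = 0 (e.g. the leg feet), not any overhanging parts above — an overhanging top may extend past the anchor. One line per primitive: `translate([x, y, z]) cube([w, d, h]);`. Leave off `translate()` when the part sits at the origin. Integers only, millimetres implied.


// leg_h = 488 - 30 = 458
translate([243, 122, 458]) cube([513, 445, 30]);
translate([243, 122, 0]) cube([31, 31, 458]);
translate([725, 122, 0]) cube([31, 31, 458]);
translate([243, 536, 0]) cube([31, 31, 458]);
translate([725, 536, 0]) cube([31, 31, 458]);
translate([243, 539, 488]) cube([513, 28, 532]);


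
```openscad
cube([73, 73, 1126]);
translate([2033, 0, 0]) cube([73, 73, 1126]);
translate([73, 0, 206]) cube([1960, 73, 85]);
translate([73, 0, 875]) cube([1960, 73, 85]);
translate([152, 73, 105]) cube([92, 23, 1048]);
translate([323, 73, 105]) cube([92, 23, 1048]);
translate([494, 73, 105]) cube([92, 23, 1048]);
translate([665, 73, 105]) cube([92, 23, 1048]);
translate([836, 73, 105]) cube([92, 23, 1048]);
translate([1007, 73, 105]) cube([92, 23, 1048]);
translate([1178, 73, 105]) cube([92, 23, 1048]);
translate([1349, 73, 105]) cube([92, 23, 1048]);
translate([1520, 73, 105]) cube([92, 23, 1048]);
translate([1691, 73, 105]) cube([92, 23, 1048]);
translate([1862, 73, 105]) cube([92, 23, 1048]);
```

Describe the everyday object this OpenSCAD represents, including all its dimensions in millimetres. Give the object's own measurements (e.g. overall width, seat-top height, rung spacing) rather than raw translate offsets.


A fence section. Two 73×73 mm posts, 1126 mm tall, stand on the floor with a clear span of 1960 mm between their inner faces. Two horizontal rails of 73×85 mm section span the gap between the posts with their undersides at z = 206 mm and z = 875 mm, flush with the posts' −y face. 11 pickets, each 92 mm wide, 23 mm thick and 1048 mm tall, are fixed to the +y face of the rails with their bottoms at z = 105 mm, spaced across the span with a 79 mm gap after the −x post and between neighbouring pickets and before the +x post.


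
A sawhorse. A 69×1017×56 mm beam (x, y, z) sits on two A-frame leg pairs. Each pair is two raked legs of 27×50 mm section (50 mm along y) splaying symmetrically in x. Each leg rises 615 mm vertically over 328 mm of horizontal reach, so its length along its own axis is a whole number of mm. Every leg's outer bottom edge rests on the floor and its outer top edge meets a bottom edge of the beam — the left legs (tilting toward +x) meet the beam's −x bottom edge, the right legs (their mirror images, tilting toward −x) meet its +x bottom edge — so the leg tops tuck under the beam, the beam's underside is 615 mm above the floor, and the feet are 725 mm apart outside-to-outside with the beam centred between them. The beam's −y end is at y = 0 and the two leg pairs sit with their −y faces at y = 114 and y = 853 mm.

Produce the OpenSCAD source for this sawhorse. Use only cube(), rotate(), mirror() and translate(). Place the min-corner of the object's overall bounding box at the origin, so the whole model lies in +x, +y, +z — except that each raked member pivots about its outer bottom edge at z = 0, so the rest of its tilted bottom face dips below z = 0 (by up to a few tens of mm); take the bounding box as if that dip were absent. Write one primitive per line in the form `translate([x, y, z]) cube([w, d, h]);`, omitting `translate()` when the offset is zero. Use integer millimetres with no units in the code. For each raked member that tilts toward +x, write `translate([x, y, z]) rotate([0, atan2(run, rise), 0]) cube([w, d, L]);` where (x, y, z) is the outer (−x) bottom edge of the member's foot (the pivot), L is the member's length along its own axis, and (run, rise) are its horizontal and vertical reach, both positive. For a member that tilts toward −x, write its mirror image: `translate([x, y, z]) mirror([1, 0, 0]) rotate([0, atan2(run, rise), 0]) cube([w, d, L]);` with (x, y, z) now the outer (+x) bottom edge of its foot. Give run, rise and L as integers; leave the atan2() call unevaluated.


// leg length = √(328² + 615²) = 697
// right-leg outer foot x = 2·328 + 69 = 725
// beam min-corner = (328, 0, 615)
translate([328, 0, 615]) cube([69, 1017, 56]);
translate([0, 114, 0]) rotate([0, atan2(328, 615), 0]) cube([27, 50, 697]);
translate([725, 114, 0]) mirror([1, 0, 0]) rotate([0, atan2(328, 615), 0]) cube([27, 50, 697]);
translate([0, 853, 0]) rotate([0, atan2(328, 615), 0]) cube([27, 50, 697]);
translate([725, 853, 0]) mirror([1, 0, 0]) rotate([0, atan2(328, 615), 0]) cube([27, 50, 697]);


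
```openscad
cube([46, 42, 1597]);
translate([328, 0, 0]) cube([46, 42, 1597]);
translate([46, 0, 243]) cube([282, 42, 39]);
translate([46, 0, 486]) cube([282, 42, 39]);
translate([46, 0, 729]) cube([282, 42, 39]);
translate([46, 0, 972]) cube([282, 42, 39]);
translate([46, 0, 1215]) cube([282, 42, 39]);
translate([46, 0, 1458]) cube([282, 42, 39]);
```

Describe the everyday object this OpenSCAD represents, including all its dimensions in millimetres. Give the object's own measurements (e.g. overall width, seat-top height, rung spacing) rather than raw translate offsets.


A straight ladder. Two 46×42 mm vertical rails, 1597 mm tall, stand 374 mm apart (outside-to-outside) with their front faces coplanar on the −y side. 6 rungs, each 42 mm deep and 39 mm tall, span between the inner faces of the rails, front faces flush with the rails. The lowest rung's underside is at z = 243 mm and rungs are spaced 243 mm apart (underside to underside).


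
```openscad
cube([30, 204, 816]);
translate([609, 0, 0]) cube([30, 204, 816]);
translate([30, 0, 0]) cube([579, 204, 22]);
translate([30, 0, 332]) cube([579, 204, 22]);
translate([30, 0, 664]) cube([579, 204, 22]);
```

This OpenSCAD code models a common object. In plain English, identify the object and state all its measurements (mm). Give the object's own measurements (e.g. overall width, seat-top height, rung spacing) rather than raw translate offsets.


An open bookshelf. Two side panels, each 30 mm thick, 204 mm deep and 816 mm tall, stand 639 mm apart (outside-to-outside). Between them sit 3 shelves, each 22 mm thick and 204 mm deep, spanning the full gap between the sides. The bottom shelf rests on the floor (its underside at z = 0) and the clear gap between one shelf's top and the next shelf's underside is 310 mm.
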